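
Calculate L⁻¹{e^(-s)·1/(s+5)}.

L⁻¹{1/(s+5)} = e^(-5t). By the time shift theorem, L⁻¹{e^(-as)F(s)} = u(t-a)f(t-a) with a=1, so L⁻¹{e^(-s)·1/(s+5)} = u(t-1)·e^(-5(t-1))

Final answer: u(t-1)·e^(-5(t-1))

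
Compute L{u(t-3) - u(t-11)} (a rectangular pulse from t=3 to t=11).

L{u(t-a)} = e^(-as)/s. L{u(t-3) - u(t-11)} = (e^(-3s) - e^(-11s))/s

Final answer: (e^(-3s) - e^(-11s))/s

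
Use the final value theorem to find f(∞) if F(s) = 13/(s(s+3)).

f(∞) = lim_{s→0} s·13/(s(s+3)) = lim_{s→0} 13/(s+3) = 13/3 = 13/3

Final answer: 13/3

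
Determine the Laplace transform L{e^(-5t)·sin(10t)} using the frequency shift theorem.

Frequency shift: L{e^(at)f(t)} = F(s-a). L{e^(-5t)·sin(10t)} = 10/((s+5)² + 100)

Final answer: 10/((s+5)² + 100)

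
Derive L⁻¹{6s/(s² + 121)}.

This is the form c·s/(s² + a²) with a = 11, c = 6. L⁻¹ = 6·cos(11t)

Final answer: 6·cos(11t)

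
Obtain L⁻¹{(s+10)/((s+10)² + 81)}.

Using frequency shift: L⁻¹{(s-a)/((s-a)² + b²)} = e^(at)cos(bt). Here a=-10, b=9

Final answer: e^(-10t)·cos(9t)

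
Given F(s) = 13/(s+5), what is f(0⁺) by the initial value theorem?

f(0⁺) = lim_{s→∞} s·13/(s+5) = lim_{s→∞} 13s/(s+5) = 13

Final answer: 13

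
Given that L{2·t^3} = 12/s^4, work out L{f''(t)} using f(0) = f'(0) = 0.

L{f''(t)} = s²F(s) - sf(0) - f'(0) = s²·12/s^4 - 0 - 0 = 12/s^2

Final answer: 12/s^2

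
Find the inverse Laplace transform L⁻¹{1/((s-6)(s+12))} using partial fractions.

Decompose: A/(s-6) + B/(s+12). A = 1/18, B = -1/18. f(t) = (e^(6t) - e^(-12t))/18

Final answer: (e^(6t) - e^(-12t))/18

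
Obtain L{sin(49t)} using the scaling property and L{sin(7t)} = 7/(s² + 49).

Using L{f(at)} = (1/a)F(s/a) with a=7: L{sin(49t)} = (1/7) · 7/((s/7)² + 49) = (1/7) · 7·49/(s² + 2401) = 49/(s² + 2401)

Final answer: 49/(s² + 2401)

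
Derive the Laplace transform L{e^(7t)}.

L{e^(at)} = 1/(s-a), so L{e^(7t)} = 1/(s-7)

Final answer: 1/(s-7)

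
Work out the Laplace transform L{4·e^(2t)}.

L{e^(at)} = 1/(s-a), so L{e^(2t)} = 1/(s-2). Then L{4·e^(2t)} = 4/(s-2)

Final answer: 4/(s-2)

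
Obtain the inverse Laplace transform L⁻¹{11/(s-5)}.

L⁻¹{1/(s-a)} = e^(at), so L⁻¹{1/(s-5)} = e^(5t), and L⁻¹{11/(s-5)} = 11·e^(5t)

Final answer: 11·e^(5t)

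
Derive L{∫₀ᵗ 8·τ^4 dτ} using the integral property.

L{∫₀ᵗ f(τ)dτ} = F(s)/s with f(t) = 8t^4. F(s) = 192/s^5, so L{∫₀ᵗ 8·τ^4 dτ} = (192/s^5)/s = 192/s^6. (Check: ∫₀ᵗ 8·τ^4 dτ = 8t^5/5.)

Final answer: 192/s^6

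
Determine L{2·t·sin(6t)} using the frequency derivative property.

L{sin(6t)} = 6/(s² + 36). By L{t·f(t)} = -F'(s): -d/ds[6/(s² + 36)] = -(6)·(-2s)/(s² + 36)² = 12s/(s² + 36)². Then L{2·t·sin(6t)} = 2·12s/(s² + 36)² = 24s/(s² + 36)²

Final answer: 24s/(s² + 36)²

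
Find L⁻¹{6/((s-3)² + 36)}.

Form: b/((s-a)² + b²) → e^(at)sin(bt). With a=3, b=6

Final answer: e^(3t)·sin(6t)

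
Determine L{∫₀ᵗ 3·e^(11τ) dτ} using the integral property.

L{∫₀ᵗ f(τ)dτ} = F(s)/s with F(s) = 3/(s-11), so L{∫₀ᵗ 3·e^(11τ) dτ} = 3/(s(s-11))

Final answer: 3/(s(s-11))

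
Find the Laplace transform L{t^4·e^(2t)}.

L{t^n·e^(at)} = n!/(s-a)^(n+1), so L{t^4·e^(2t)} = 24/(s-2)^5

Final answer: 24/(s-2)^5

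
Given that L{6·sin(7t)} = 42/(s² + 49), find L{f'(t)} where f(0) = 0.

L{f'(t)} = s·F(s) - f(0) = s·42/(s² + 49) - 0 = 42s/(s² + 49)

Final answer: 42s/(s² + 49)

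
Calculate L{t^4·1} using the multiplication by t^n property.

L{1} = 1/s. d^1/ds^1[1/s] = -1/s². d^2/ds^2[1/s] = 2/s^3. d^3/ds^3[1/s] = -6/s^4. d^4/ds^4[1/s] = 24/s^5. So L{t^4} = (-1)^{4}·24/s^5 = 24/s^5

Final answer: 24/s^5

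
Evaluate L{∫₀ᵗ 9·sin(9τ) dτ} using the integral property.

L{∫₀ᵗ f(τ)dτ} = F(s)/s with F(s) = 81/(s² + 81), so the result is (81/(s² + 81))/s = 81/(s(s² + 81))

Final answer: 81/(s(s² + 81))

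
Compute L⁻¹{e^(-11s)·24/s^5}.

L⁻¹{24/s^5} = t^4. By the time shift theorem, L⁻¹{e^(-as)F(s)} = u(t-a)f(t-a) with a=11, so L⁻¹{e^(-11s)·24/s^5} = u(t-11)·(t-11)^4

Final answer: u(t-11)·(t-11)^4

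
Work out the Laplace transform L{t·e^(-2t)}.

L{t^n·e^(at)} = n!/(s-a)^(n+1), so L{t·e^(-2t)} = 1/(s+2)^2

Final answer: 1/(s+2)^2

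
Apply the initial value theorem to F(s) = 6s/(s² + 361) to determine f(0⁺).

f(0⁺) = lim_{s→∞} s·6s/(s² + 361) = lim_{s→∞} 6s²/(s² + 361) = 6

Final answer: 6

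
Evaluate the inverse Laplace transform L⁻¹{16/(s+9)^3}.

L⁻¹{n!/(s-a)^(n+1)} = t^n·e^(at) with n=2, a=-9. So L⁻¹{2/(s+9)^3} = t^2·e^(-9t), and L⁻¹{16/(s+9)^3} = (16/2)·t^2·e^(-9t) = 8·t^2·e^(-9t)

Final answer: 8·t^2·e^(-9t)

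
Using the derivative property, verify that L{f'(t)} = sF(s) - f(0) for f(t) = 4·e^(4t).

f'(t) = 16e^(4t). Direct: L{f'(t)} = 16/(s-4). Property: s·4/(s-4) - 4 = (4s - 4(s-4))/(s-4) = 16/(s-4). ✓

Final answer: 16/(s-4)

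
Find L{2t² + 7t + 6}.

L{2t² + 7t + 6} = 2·2/s³ + 7/s² + 6/s = 4/s³ + 7/s² + 6/s

Final answer: 4/s³ + 7/s² + 6/s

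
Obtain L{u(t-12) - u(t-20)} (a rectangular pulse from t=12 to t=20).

L{u(t-a)} = e^(-as)/s. L{u(t-12) - u(t-20)} = (e^(-12s) - e^(-20s))/s

Final answer: (e^(-12s) - e^(-20s))/s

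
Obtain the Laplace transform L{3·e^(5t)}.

L{e^(at)} = 1/(s-a), so L{e^(5t)} = 1/(s-5). Then L{3·e^(5t)} = 3/(s-5)

Final answer: 3/(s-5)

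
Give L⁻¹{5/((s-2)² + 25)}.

Form: b/((s-a)² + b²) → e^(at)sin(bt). With a=2, b=5

Final answer: e^(2t)·sin(5t)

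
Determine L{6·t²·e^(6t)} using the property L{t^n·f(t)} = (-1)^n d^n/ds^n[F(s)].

L{e^(6t)} = 1/(s-6). d/ds[1/(s-6)] = -1/(s-6)². d²/ds²[1/(s-6)] = 2/(s-6)³. So L{t²·e^(6t)} = (-1)² · 2/(s-6)³ = 2/(s-6)³. Then L{6·t²·e^(6t)} = 6·2/(s-6)³ = 12/(s-6)³

Final answer: 12/(s-6)³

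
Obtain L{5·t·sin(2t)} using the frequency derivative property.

L{sin(2t)} = 2/(s² + 4). By L{t·f(t)} = -F'(s): -d/ds[2/(s² + 4)] = -(2)·(-2s)/(s² + 4)² = 4s/(s² + 4)². Then L{5·t·sin(2t)} = 5·4s/(s² + 4)² = 20s/(s² + 4)²

Final answer: 20s/(s² + 4)²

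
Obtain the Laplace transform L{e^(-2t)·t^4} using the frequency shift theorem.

L{e^(at)·t^n} = n!/(s-a)^(n+1), so L{e^(-2t)·t^4} = 24/(s+2)^5

Final answer: 24/(s+2)^5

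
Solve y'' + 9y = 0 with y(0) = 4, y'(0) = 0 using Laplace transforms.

L{y''} + 9L{y} = 0. s²Y - 4s - 0 + 9Y = 0. Y(s² + 9) = 4s. Y = (4s)/(s² + 9). Inverting: y(t) = 4cos(3t)

Final answer: y(t) = 4cos(3t)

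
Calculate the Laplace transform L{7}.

L{7} = 7 · L{1} = 7/s

Final answer: 7/s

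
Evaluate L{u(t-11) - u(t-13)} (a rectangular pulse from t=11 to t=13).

L{u(t-a)} = e^(-as)/s. L{u(t-11) - u(t-13)} = (e^(-11s) - e^(-13s))/s

Final answer: (e^(-11s) - e^(-13s))/s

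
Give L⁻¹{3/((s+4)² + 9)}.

Form: b/((s-a)² + b²) → e^(at)sin(bt). With a=-4, b=3

Final answer: e^(-4t)·sin(3t)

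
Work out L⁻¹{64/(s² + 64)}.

This is the form c·a/(s² + a²) with a = 8, c = 8. L⁻¹ = 8·sin(8t)

Final answer: 8·sin(8t)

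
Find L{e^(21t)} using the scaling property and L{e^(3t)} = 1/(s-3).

Using L{f(at)} = (1/a)F(s/a) with a=7 and f(t) = e^(3t): L{e^(21t)} = (1/7) · 1/((s/7)-3) = (1/7) · 7/(s-21) = 1/(s-21)

Final answer: 1/(s-21)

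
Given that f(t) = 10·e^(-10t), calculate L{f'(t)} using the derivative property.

f(0) = 10, F(s) = 10/(s+10). L{f'(t)} = s·F(s) - f(0) = 10s/(s+10) - 10 = (10s - 10(s+10))/(s+10) = -100/(s+10)

Final answer: -100/(s+10)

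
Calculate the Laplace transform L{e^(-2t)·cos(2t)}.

L{e^(at)·cos(ωt)} = (s-a)/((s-a)² + ω²), so L{e^(-2t)·cos(2t)} = (s+2)/((s+2)² + 4)

Final answer: (s+2)/((s+2)² + 4)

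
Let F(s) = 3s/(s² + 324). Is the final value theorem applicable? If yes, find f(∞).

The final value theorem requires all poles of sF(s) in the left half-plane. sF(s) = 3s²/(s² + 324) has poles at s = ±18i (imaginary axis). Theorem does NOT apply (oscillatory system).

Final answer: Not applicable (oscillatory)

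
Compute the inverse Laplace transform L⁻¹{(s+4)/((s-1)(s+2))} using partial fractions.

Using partial fractions, f(t) = (5e^t - 2e^(-2t))/3

Final answer: (5e^t - 2e^(-2t))/3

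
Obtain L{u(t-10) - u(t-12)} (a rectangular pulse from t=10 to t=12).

L{u(t-a)} = e^(-as)/s. L{u(t-10) - u(t-12)} = (e^(-10s) - e^(-12s))/s

Final answer: (e^(-10s) - e^(-12s))/s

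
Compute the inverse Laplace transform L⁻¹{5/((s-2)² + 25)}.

Using frequency shift, L⁻¹{5/((s-2)² + 25)} = e^(2t)·sin(5t)

Final answer: e^(2t)·sin(5t)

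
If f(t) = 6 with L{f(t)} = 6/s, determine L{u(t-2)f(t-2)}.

Time shift theorem: L{u(t-a)f(t-a)} = e^(-as)F(s). Here a=2, F(s) = 6/s, so L{u(t-2)f(t-2)} = e^(-2s)·6/s

Final answer: e^(-2s)·6/s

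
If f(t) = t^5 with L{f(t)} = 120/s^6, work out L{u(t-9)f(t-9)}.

Time shift theorem: L{u(t-a)f(t-a)} = e^(-as)F(s). Here a=9, F(s) = 120/s^6, so L{u(t-9)f(t-9)} = e^(-9s)·120/s^6

Final answer: e^(-9s)·120/s^6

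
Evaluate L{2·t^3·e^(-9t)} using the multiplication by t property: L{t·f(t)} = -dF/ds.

Using L{t^n·e^(at)} = n!/(s-a)^(n+1), L{t^3·e^(-9t)} = 6/(s+9)^4, so L{2·t^3·e^(-9t)} = 2·6/(s+9)^4 = 12/(s+9)^4

Final answer: 12/(s+9)^4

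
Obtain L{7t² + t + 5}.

L{7t² + t + 5} = 7·2/s³ + 1/s² + 5/s = 14/s³ + 1/s² + 5/s

Final answer: 14/s³ + 1/s² + 5/s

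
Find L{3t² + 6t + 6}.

L{3t² + 6t + 6} = 3·2/s³ + 6/s² + 6/s = 6/s³ + 6/s² + 6/s

Final answer: 6/s³ + 6/s² + 6/s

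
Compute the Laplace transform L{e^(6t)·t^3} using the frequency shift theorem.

L{e^(at)·t^n} = n!/(s-a)^(n+1), so L{e^(6t)·t^3} = 6/(s-6)^4

Final answer: 6/(s-6)^4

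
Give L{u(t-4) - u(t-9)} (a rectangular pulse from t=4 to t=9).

L{u(t-a)} = e^(-as)/s. L{u(t-4) - u(t-9)} = (e^(-4s) - e^(-9s))/s

Final answer: (e^(-4s) - e^(-9s))/s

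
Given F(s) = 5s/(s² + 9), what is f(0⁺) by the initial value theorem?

f(0⁺) = lim_{s→∞} s·5s/(s² + 9) = lim_{s→∞} 5s²/(s² + 9) = 5

Final answer: 5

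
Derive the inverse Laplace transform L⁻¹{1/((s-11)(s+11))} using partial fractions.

Decompose: A/(s-11) + B/(s+11). A = 1/22, B = -1/22. f(t) = (e^(11t) - e^(-11t))/22

Final answer: (e^(11t) - e^(-11t))/22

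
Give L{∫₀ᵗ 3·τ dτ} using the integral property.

L{∫₀ᵗ f(τ)dτ} = F(s)/s with f(t) = 3t. F(s) = 3/s^2, so L{∫₀ᵗ 3·τ dτ} = (3/s^2)/s = 3/s^3. (Check: ∫₀ᵗ 3·τ dτ = 3t^2/2.)

Final answer: 3/s^3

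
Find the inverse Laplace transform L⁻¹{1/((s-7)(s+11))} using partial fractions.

Decompose: A/(s-7) + B/(s+11). A = 1/18, B = -1/18. f(t) = (e^(7t) - e^(-11t))/18

Final answer: (e^(7t) - e^(-11t))/18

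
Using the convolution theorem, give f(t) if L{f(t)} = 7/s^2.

7/s^2 = (7/s)·(1/s) = L{7}·L{1}. By convolution, f(t) = 7*1 = ∫₀ᵗ 7·1 dτ = 7·t

Final answer: 7·t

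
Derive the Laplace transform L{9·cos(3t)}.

L{cos(ωt)} = s/(s² + ω²), so L{cos(3t)} = s/(s² + 9). Then L{9·cos(3t)} = 9·s/(s² + 9) = 9s/(s² + 9)

Final answer: 9s/(s² + 9)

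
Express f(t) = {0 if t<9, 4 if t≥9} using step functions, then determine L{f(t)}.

f(t) = 4·u(t-9). L{u(t-9)} = e^(-9s)/s, so L{f(t)} = 4·e^(-9s)/s

Final answer: 4·e^(-9s)/s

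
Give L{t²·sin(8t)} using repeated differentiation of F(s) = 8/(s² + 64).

F(s) = 8/(s² + 64). F'(s) = -16s/(s² + 64)². F''(s) = -16(64 - 3s²)/(s² + 64)³ = (48s² - 1024)/(s² + 64)³. So L{t²·sin(8t)} = (-1)² F''(s) = (48s² - 1024)/(s² + 64)³

Final answer: (48s² - 1024)/(s² + 64)³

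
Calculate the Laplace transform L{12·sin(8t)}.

L{sin(ωt)} = ω/(s² + ω²), so L{sin(8t)} = 8/(s² + 64). Then L{12·sin(8t)} = 12·8/(s² + 64) = 96/(s² + 64)

Final answer: 96/(s² + 64)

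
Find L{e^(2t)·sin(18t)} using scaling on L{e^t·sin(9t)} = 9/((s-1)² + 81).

Scaling with a=2: L{e^(2t)·sin(18t)} = (1/2) · 9/((s/2-1)² + 81). Simplifying: 18/((s-2)² + 324)

Final answer: 18/((s-2)² + 324)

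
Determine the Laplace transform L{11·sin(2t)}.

L{sin(ωt)} = ω/(s² + ω²), so L{sin(2t)} = 2/(s² + 4). Then L{11·sin(2t)} = 11·2/(s² + 4) = 22/(s² + 4)

Final answer: 22/(s² + 4)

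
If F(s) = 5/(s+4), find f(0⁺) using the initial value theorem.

f(0⁺) = lim_{s→∞} s·5/(s+4) = lim_{s→∞} 5s/(s+4) = 5

Final answer: 5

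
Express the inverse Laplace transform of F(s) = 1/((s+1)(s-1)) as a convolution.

1/((s+1)(s-1)) = (1/(s+1))·(1/(s-1)) = L{e^(-t)}·L{e^t}. So f(t) = e^(-t)*e^t = ∫₀ᵗ e^(-τ)·e^(t-τ) dτ

Final answer: ∫₀ᵗ e^(-τ)·e^(t-τ) dτ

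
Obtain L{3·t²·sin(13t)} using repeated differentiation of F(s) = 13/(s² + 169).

F(s) = 13/(s² + 169). F'(s) = -26s/(s² + 169)². F''(s) = -26(169 - 3s²)/(s² + 169)³ = (78s² - 4394)/(s² + 169)³. So L{t²·sin(13t)} = (-1)² F''(s) = (78s² - 4394)/(s² + 169)³. Then L{3·t²·sin(13t)} = 3·(78s² - 4394)/(s² + 169)³ = (234s² - 13182)/(s² + 169)³

Final answer: (234s² - 13182)/(s² + 169)³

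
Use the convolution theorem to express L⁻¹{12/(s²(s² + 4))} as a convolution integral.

12/(s²(s² + 4)) = (1/s²)·(12/(s² + 4)) = L{t}·L{6·sin(2t)}. So f(t) = t*(6·sin(2t)) = ∫₀ᵗ 6τ·sin(2(t-τ)) dτ

Final answer: ∫₀ᵗ 6τ·sin(2(t-τ)) dτ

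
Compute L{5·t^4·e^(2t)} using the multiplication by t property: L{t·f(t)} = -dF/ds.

Using L{t^n·e^(at)} = n!/(s-a)^(n+1), L{t^4·e^(2t)} = 24/(s-2)^5, so L{5·t^4·e^(2t)} = 5·24/(s-2)^5 = 120/(s-2)^5

Final answer: 120/(s-2)^5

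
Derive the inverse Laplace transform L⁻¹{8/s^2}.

L⁻¹{n!/s^(n+1)} = t^n with n=1. So L⁻¹{1/s^2} = t, and L⁻¹{8/s^2} = (8/1)·t = 8·t

Final answer: 8·t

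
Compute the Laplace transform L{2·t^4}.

L{t^n} = n!/s^(n+1), so L{t^4} = 24/s^5. Then L{2·t^4} = 2·24/s^5 = 48/s^5

Final answer: 48/s^5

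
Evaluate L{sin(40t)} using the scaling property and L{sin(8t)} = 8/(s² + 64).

Using L{f(at)} = (1/a)F(s/a) with a=5: L{sin(40t)} = (1/5) · 8/((s/5)² + 64) = (1/5) · 8·25/(s² + 1600) = 40/(s² + 1600)

Final answer: 40/(s² + 1600)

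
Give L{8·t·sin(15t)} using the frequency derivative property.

L{sin(15t)} = 15/(s² + 225). By L{t·f(t)} = -F'(s): -d/ds[15/(s² + 225)] = -(15)·(-2s)/(s² + 225)² = 30s/(s² + 225)². Then L{8·t·sin(15t)} = 8·30s/(s² + 225)² = 240s/(s² + 225)²

Final answer: 240s/(s² + 225)²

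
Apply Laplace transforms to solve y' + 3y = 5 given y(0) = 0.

sY + 3Y = 5/s. Y = 5/(s(s+3)). Partial fractions: Y = 5/3/s - 5/3/(s+3)

Final answer: y(t) = 5/3(1 - e^(-3t))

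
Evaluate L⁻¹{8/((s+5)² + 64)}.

Form: b/((s-a)² + b²) → e^(at)sin(bt). With a=-5, b=8

Final answer: e^(-5t)·sin(8t)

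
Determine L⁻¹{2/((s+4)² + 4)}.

Form: b/((s-a)² + b²) → e^(at)sin(bt). With a=-4, b=2

Final answer: e^(-4t)·sin(2t)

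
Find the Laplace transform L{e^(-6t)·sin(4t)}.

L{e^(at)·sin(ωt)} = ω/((s-a)² + ω²), so L{e^(-6t)·sin(4t)} = 4/((s+6)² + 16)

Final answer: 4/((s+6)² + 16)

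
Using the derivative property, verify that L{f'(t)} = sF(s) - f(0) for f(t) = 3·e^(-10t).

f'(t) = -30e^(-10t). Direct: L{f'(t)} = -30/(s+10). Property: s·3/(s+10) - 3 = (3s - 3(s+10))/(s+10) = -30/(s+10). ✓

Final answer: -30/(s+10)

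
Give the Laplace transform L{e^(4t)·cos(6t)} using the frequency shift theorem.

Frequency shift: L{e^(at)f(t)} = F(s-a). L{e^(4t)·cos(6t)} = (s-4)/((s-4)² + 36)

Final answer: (s-4)/((s-4)² + 36)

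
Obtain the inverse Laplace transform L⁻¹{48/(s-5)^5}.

L⁻¹{n!/(s-a)^(n+1)} = t^n·e^(at) with n=4, a=5. So L⁻¹{24/(s-5)^5} = t^4·e^(5t), and L⁻¹{48/(s-5)^5} = (48/24)·t^4·e^(5t) = 2·t^4·e^(5t)

Final answer: 2·t^4·e^(5t)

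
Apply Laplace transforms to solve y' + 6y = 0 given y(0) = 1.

L{y'} + 6L{y} = 0. sY - 1 + 6Y = 0. Y(s+6) = 1. Y = 1/(s+6)

Final answer: y(t) = e^(-6t)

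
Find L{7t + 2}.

L{7t + 2} = 7·L{t} + 2·L{1} = 7/s² + 2/s

Final answer: 7/s² + 2/s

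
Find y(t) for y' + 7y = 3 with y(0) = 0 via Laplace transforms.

sY + 7Y = 3/s. Y = 3/(s(s+7)). Partial fractions: Y = 3/7/s - 3/7/(s+7)

Final answer: y(t) = 3/7(1 - e^(-7t))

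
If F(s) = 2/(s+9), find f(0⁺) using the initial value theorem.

f(0⁺) = lim_{s→∞} s·2/(s+9) = lim_{s→∞} 2s/(s+9) = 2

Final answer: 2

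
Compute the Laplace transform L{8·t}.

L{t^n} = n!/s^(n+1), so L{t} = 1/s^2. Then L{8·t} = 8·1/s^2 = 8/s^2

Final answer: 8/s^2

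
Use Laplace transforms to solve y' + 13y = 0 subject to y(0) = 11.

L{y'} + 13L{y} = 0. sY - 11 + 13Y = 0. Y(s+13) = 11. Y = 11/(s+13)

Final answer: y(t) = 11e^(-13t)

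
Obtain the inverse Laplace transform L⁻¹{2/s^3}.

L⁻¹{n!/s^(n+1)} = t^n with n=2. So L⁻¹{2/s^3} = t^2

Final answer: t^2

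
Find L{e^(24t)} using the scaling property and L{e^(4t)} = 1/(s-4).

Using L{f(at)} = (1/a)F(s/a) with a=6 and f(t) = e^(4t): L{e^(24t)} = (1/6) · 1/((s/6)-4) = (1/6) · 6/(s-24) = 1/(s-24)

Final answer: 1/(s-24)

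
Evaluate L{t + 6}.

L{t + 6} = L{t} + 6·L{1} = 1/s² + 6/s

Final answer: 1/s² + 6/s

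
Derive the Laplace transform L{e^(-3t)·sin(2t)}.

L{e^(at)·sin(ωt)} = ω/((s-a)² + ω²), so L{e^(-3t)·sin(2t)} = 2/((s+3)² + 4)

Final answer: 2/((s+3)² + 4)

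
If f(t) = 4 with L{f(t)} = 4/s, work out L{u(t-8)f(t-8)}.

Time shift theorem: L{u(t-a)f(t-a)} = e^(-as)F(s). Here a=8, F(s) = 4/s, so L{u(t-8)f(t-8)} = e^(-8s)·4/s

Final answer: e^(-8s)·4/s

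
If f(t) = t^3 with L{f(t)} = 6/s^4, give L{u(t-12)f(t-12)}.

Time shift theorem: L{u(t-a)f(t-a)} = e^(-as)F(s). Here a=12, F(s) = 6/s^4, so L{u(t-12)f(t-12)} = e^(-12s)·6/s^4

Final answer: e^(-12s)·6/s^4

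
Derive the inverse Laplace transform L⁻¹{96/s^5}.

L⁻¹{n!/s^(n+1)} = t^n with n=4. So L⁻¹{24/s^5} = t^4, and L⁻¹{96/s^5} = (96/24)·t^4 = 4·t^4

Final answer: 4·t^4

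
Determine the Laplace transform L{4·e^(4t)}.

L{e^(at)} = 1/(s-a), so L{e^(4t)} = 1/(s-4). Then L{4·e^(4t)} = 4/(s-4)

Final answer: 4/(s-4)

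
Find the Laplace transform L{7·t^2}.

L{t^n} = n!/s^(n+1), so L{t^2} = 2/s^3. Then L{7·t^2} = 7·2/s^3 = 14/s^3

Final answer: 14/s^3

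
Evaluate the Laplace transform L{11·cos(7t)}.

L{cos(ωt)} = s/(s² + ω²), so L{cos(7t)} = s/(s² + 49). Then L{11·cos(7t)} = 11·s/(s² + 49) = 11s/(s² + 49)

Final answer: 11s/(s² + 49)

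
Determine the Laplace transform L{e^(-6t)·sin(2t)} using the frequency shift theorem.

Frequency shift: L{e^(at)f(t)} = F(s-a). L{e^(-6t)·sin(2t)} = 2/((s+6)² + 4)

Final answer: 2/((s+6)² + 4)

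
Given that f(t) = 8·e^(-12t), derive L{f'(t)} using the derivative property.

f(0) = 8, F(s) = 8/(s+12). L{f'(t)} = s·F(s) - f(0) = 8s/(s+12) - 8 = (8s - 8(s+12))/(s+12) = -96/(s+12)

Final answer: -96/(s+12)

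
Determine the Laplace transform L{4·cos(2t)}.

L{cos(ωt)} = s/(s² + ω²), so L{cos(2t)} = s/(s² + 4). Then L{4·cos(2t)} = 4·s/(s² + 4) = 4s/(s² + 4)

Final answer: 4s/(s² + 4)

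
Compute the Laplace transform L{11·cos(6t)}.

L{cos(ωt)} = s/(s² + ω²), so L{cos(6t)} = s/(s² + 36). Then L{11·cos(6t)} = 11·s/(s² + 36) = 11s/(s² + 36)

Final answer: 11s/(s² + 36)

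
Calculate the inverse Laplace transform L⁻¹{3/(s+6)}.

L⁻¹{1/(s-a)} = e^(at), so L⁻¹{1/(s+6)} = e^(-6t), and L⁻¹{3/(s+6)} = 3·e^(-6t)

Final answer: 3·e^(-6t)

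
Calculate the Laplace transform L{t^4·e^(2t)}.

L{t^n·e^(at)} = n!/(s-a)^(n+1), so L{t^4·e^(2t)} = 24/(s-2)^5

Final answer: 24/(s-2)^5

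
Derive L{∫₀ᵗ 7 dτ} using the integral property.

L{∫₀ᵗ f(τ)dτ} = F(s)/s with f(t) = 7. F(s) = 7/s, so L{∫₀ᵗ 7 dτ} = (7/s)/s = 7/s². (Check: ∫₀ᵗ 7 dτ = 7t.)

Final answer: 7/s²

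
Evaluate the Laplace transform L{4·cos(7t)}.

L{cos(ωt)} = s/(s² + ω²), so L{cos(7t)} = s/(s² + 49). Then L{4·cos(7t)} = 4·s/(s² + 49) = 4s/(s² + 49)

Final answer: 4s/(s² + 49)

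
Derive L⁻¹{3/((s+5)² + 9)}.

Form: b/((s-a)² + b²) → e^(at)sin(bt). With a=-5, b=3

Final answer: e^(-5t)·sin(3t)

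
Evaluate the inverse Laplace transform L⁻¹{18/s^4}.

L⁻¹{n!/s^(n+1)} = t^n with n=3. So L⁻¹{6/s^4} = t^3, and L⁻¹{18/s^4} = (18/6)·t^3 = 3·t^3

Final answer: 3·t^3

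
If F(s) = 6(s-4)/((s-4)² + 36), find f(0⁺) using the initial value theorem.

f(0⁺) = lim_{s→∞} sF(s) = lim_{s→∞} 6s(s-4)/((s-4)² + 36) = 6

Final answer: 6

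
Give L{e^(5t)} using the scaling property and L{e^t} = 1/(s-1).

Using L{f(at)} = (1/a)F(s/a) with a=5 and f(t) = e^t: L{e^(5t)} = (1/5) · 1/((s/5)-1) = (1/5) · 5/(s-5) = 1/(s-5)

Final answer: 1/(s-5)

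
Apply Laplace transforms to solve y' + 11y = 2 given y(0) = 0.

sY + 11Y = 2/s. Y = 2/(s(s+11)). Partial fractions: Y = 2/11/s - 2/11/(s+11)

Final answer: y(t) = 2/11(1 - e^(-11t))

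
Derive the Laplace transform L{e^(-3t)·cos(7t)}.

L{e^(at)·cos(ωt)} = (s-a)/((s-a)² + ω²), so L{e^(-3t)·cos(7t)} = (s+3)/((s+3)² + 49)

Final answer: (s+3)/((s+3)² + 49)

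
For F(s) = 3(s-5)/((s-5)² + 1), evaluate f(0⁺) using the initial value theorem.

f(0⁺) = lim_{s→∞} sF(s) = lim_{s→∞} 3s(s-5)/((s-5)² + 1) = 3

Final answer: 3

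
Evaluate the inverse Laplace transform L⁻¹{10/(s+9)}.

L⁻¹{1/(s-a)} = e^(at), so L⁻¹{1/(s+9)} = e^(-9t), and L⁻¹{10/(s+9)} = 10·e^(-9t)

Final answer: 10·e^(-9t)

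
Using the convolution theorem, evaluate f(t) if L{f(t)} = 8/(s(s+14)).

8/(s(s+14)) = (8/s)·(1/(s+14)) = L{8}·L{e^(-14t)}. By convolution, f(t) = 8*e^(-14t) = ∫₀ᵗ 8·e^(-14τ) dτ = 8·(1 - e^(-14t))/14

Final answer: 8·(1 - e^(-14t))/14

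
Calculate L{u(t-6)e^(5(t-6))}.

u(t-a)f(t-a) with f(t)=e^(5t). L{e^(5t)} = 1/(s-5). By time shift: e^(-6s)/(s-5)

Final answer: e^(-6s)/(s-5)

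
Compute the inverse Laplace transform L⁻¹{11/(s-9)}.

L⁻¹{1/(s-a)} = e^(at), so L⁻¹{1/(s-9)} = e^(9t), and L⁻¹{11/(s-9)} = 11·e^(9t)

Final answer: 11·e^(9t)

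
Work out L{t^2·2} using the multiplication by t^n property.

L{2} = 2/s. d^1/ds^1[1/s] = -1/s². d^2/ds^2[1/s] = 2/s^3. So L{t^2} = (-1)^{2}·2/s^3 = 2/s^3. Then L{t^2·2} = 2·2/s^3 = 4/s^3

Final answer: 4/s^3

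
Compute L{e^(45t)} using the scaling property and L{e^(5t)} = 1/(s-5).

Using L{f(at)} = (1/a)F(s/a) with a=9 and f(t) = e^(5t): L{e^(45t)} = (1/9) · 1/((s/9)-5) = (1/9) · 9/(s-45) = 1/(s-45)

Final answer: 1/(s-45)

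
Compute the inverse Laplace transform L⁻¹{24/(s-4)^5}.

L⁻¹{n!/(s-a)^(n+1)} = t^n·e^(at), so L⁻¹{24/(s-4)^5} = t^4·e^(4t)

Final answer: t^4·e^(4t)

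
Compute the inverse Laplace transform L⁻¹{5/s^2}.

L⁻¹{n!/s^(n+1)} = t^n with n=1. So L⁻¹{1/s^2} = t, and L⁻¹{5/s^2} = (5/1)·t = 5·t

Final answer: 5·t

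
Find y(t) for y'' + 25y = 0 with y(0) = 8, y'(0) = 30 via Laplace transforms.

L{y''} + 25L{y} = 0. s²Y - 8s - 30 + 25Y = 0. Y(s² + 25) = 8s + 30. Y = (8s + 30)/(s² + 25). Inverting: y(t) = 8cos(5t) + 6sin(5t)

Final answer: y(t) = 8cos(5t) + 6sin(5t)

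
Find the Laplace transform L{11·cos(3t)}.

L{cos(ωt)} = s/(s² + ω²), so L{cos(3t)} = s/(s² + 9). Then L{11·cos(3t)} = 11·s/(s² + 9) = 11s/(s² + 9)

Final answer: 11s/(s² + 9)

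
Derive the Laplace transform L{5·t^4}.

L{t^n} = n!/s^(n+1), so L{t^4} = 24/s^5. Then L{5·t^4} = 5·24/s^5 = 120/s^5

Final answer: 120/s^5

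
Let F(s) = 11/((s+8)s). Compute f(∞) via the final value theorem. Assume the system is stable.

f(∞) = lim_{s→0} sF(s) = lim_{s→0} 11/(s+8) = 11/8

Final answer: 11/8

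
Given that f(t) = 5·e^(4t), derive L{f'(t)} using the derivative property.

f(0) = 5, F(s) = 5/(s-4). L{f'(t)} = s·F(s) - f(0) = 5s/(s-4) - 5 = (5s - 5(s-4))/(s-4) = 20/(s-4)

Final answer: 20/(s-4)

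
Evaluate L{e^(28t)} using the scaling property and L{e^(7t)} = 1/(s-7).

Using L{f(at)} = (1/a)F(s/a) with a=4 and f(t) = e^(7t): L{e^(28t)} = (1/4) · 1/((s/4)-7) = (1/4) · 4/(s-28) = 1/(s-28)

Final answer: 1/(s-28)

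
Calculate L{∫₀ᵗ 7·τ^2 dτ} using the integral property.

L{∫₀ᵗ f(τ)dτ} = F(s)/s with f(t) = 7t^2. F(s) = 14/s^3, so L{∫₀ᵗ 7·τ^2 dτ} = (14/s^3)/s = 14/s^4. (Check: ∫₀ᵗ 7·τ^2 dτ = 7t^3/3.)

Final answer: 14/s^4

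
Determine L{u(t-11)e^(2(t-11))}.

u(t-a)f(t-a) with f(t)=e^(2t). L{e^(2t)} = 1/(s-2). By time shift: e^(-11s)/(s-2)

Final answer: e^(-11s)/(s-2)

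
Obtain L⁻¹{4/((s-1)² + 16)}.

Form: b/((s-a)² + b²) → e^(at)sin(bt). With a=1, b=4

Final answer: e^t·sin(4t)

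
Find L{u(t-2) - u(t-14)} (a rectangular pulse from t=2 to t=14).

L{u(t-a)} = e^(-as)/s. L{u(t-2) - u(t-14)} = (e^(-2s) - e^(-14s))/s

Final answer: (e^(-2s) - e^(-14s))/s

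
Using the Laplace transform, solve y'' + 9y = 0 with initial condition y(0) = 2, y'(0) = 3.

L{y''} + 9L{y} = 0. s²Y - 2s - 3 + 9Y = 0. Y(s² + 9) = 2s + 3. Y = (2s + 3)/(s² + 9). Inverting: y(t) = 2cos(3t) + sin(3t)

Final answer: y(t) = 2cos(3t) + sin(3t)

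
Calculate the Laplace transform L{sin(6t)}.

L{sin(ωt)} = ω/(s² + ω²), so L{sin(6t)} = 6/(s² + 36)

Final answer: 6/(s² + 36)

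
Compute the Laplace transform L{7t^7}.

L{7t^7} = 7 · L{t^7} = 7 · 5040/s^8 = 35280/s^8

Final answer: 35280/s^8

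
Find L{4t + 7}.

L{4t + 7} = 4·L{t} + 7·L{1} = 4/s² + 7/s

Final answer: 4/s² + 7/s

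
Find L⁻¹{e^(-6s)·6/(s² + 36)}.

L⁻¹{6/(s² + 36)} = sin(6t). By the time shift theorem, L⁻¹{e^(-as)F(s)} = u(t-a)f(t-a) with a=6, so L⁻¹{e^(-6s)·6/(s² + 36)} = u(t-6)·sin(6(t-6))

Final answer: u(t-6)·sin(6(t-6))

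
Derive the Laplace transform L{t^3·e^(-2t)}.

L{t^n·e^(at)} = n!/(s-a)^(n+1), so L{t^3·e^(-2t)} = 6/(s+2)^4

Final answer: 6/(s+2)^4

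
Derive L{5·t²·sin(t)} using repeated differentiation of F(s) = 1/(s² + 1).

F(s) = 1/(s² + 1). F'(s) = -2s/(s² + 1)². F''(s) = -2(1 - 3s²)/(s² + 1)³ = (6s² - 2)/(s² + 1)³. So L{t²·sin(t)} = (-1)² F''(s) = (6s² - 2)/(s² + 1)³. Then L{5·t²·sin(t)} = 5·(6s² - 2)/(s² + 1)³ = (30s² - 10)/(s² + 1)³

Final answer: (30s² - 10)/(s² + 1)³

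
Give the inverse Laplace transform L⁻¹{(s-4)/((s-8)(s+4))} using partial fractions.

Using partial fractions, f(t) = (4e^(8t) + 8e^(-4t))/12

Final answer: (4e^(8t) + 8e^(-4t))/12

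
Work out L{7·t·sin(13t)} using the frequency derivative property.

L{sin(13t)} = 13/(s² + 169). By L{t·f(t)} = -F'(s): -d/ds[13/(s² + 169)] = -(13)·(-2s)/(s² + 169)² = 26s/(s² + 169)². Then L{7·t·sin(13t)} = 7·26s/(s² + 169)² = 182s/(s² + 169)²

Final answer: 182s/(s² + 169)²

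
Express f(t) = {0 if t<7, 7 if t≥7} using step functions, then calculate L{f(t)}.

f(t) = 7·u(t-7). L{u(t-7)} = e^(-7s)/s, so L{f(t)} = 7·e^(-7s)/s

Final answer: 7·e^(-7s)/s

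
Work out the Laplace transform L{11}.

L{11} = 11 · L{1} = 11/s

Final answer: 11/s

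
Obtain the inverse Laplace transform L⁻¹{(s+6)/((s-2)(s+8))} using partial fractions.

Using partial fractions, f(t) = (8e^(2t) + 2e^(-8t))/10

Final answer: (8e^(2t) + 2e^(-8t))/10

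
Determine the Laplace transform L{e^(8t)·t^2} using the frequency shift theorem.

L{e^(at)·t^n} = n!/(s-a)^(n+1), so L{e^(8t)·t^2} = 2/(s-8)^3

Final answer: 2/(s-8)^3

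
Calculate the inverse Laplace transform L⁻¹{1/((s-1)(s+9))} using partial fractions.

Decompose: A/(s-1) + B/(s+9). A = 1/10, B = -1/10. f(t) = (e^t - e^(-9t))/10

Final answer: (e^t - e^(-9t))/10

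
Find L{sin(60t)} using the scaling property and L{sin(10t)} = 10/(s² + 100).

Using L{f(at)} = (1/a)F(s/a) with a=6: L{sin(60t)} = (1/6) · 10/((s/6)² + 100) = (1/6) · 10·36/(s² + 3600) = 60/(s² + 3600)

Final answer: 60/(s² + 3600)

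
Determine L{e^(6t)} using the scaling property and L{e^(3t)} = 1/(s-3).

Using L{f(at)} = (1/a)F(s/a) with a=2 and f(t) = e^(3t): L{e^(6t)} = (1/2) · 1/((s/2)-3) = (1/2) · 2/(s-6) = 1/(s-6)

Final answer: 1/(s-6)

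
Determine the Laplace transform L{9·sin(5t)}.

L{sin(ωt)} = ω/(s² + ω²), so L{sin(5t)} = 5/(s² + 25). Then L{9·sin(5t)} = 9·5/(s² + 25) = 45/(s² + 25)

Final answer: 45/(s² + 25)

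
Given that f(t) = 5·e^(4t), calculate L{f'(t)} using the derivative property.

f(0) = 5, F(s) = 5/(s-4). L{f'(t)} = s·F(s) - f(0) = 5s/(s-4) - 5 = (5s - 5(s-4))/(s-4) = 20/(s-4)

Final answer: 20/(s-4)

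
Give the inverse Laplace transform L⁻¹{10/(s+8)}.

L⁻¹{1/(s-a)} = e^(at), so L⁻¹{1/(s+8)} = e^(-8t), and L⁻¹{10/(s+8)} = 10·e^(-8t)

Final answer: 10·e^(-8t)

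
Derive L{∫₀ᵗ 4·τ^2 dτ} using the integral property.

L{∫₀ᵗ f(τ)dτ} = F(s)/s with f(t) = 4t^2. F(s) = 8/s^3, so L{∫₀ᵗ 4·τ^2 dτ} = (8/s^3)/s = 8/s^4. (Check: ∫₀ᵗ 4·τ^2 dτ = 4t^3/3.)

Final answer: 8/s^4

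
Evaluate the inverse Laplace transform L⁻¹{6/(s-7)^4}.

L⁻¹{n!/(s-a)^(n+1)} = t^n·e^(at), so L⁻¹{6/(s-7)^4} = t^3·e^(7t)

Final answer: t^3·e^(7t)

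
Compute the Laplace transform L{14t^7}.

L{14t^7} = 14 · L{t^7} = 14 · 5040/s^8 = 70560/s^8

Final answer: 70560/s^8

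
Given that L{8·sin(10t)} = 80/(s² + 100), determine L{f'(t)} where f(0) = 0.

L{f'(t)} = s·F(s) - f(0) = s·80/(s² + 100) - 0 = 80s/(s² + 100)

Final answer: 80s/(s² + 100)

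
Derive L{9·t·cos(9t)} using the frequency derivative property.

L{cos(9t)} = s/(s² + 81). Derivative: d/ds[s/(s² + 81)] = [(s² + 81) - s·2s]/(s² + 81)² = (81 - s²)/(s² + 81)². So L{t·cos(9t)} = -F'(s) = (s² - 81)/(s² + 81)². Then L{9·t·cos(9t)} = 9·(s² - 81)/(s² + 81)²

Final answer: 9·(s² - 81)/(s² + 81)²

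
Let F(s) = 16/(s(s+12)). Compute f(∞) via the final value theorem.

f(∞) = lim_{s→0} s·16/(s(s+12)) = lim_{s→0} 16/(s+12) = 16/12 = 4/3

Final answer: 4/3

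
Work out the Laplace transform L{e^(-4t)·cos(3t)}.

L{e^(at)·cos(ωt)} = (s-a)/((s-a)² + ω²), so L{e^(-4t)·cos(3t)} = (s+4)/((s+4)² + 9)

Final answer: (s+4)/((s+4)² + 9)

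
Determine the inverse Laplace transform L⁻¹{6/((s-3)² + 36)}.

Using frequency shift, L⁻¹{6/((s-3)² + 36)} = e^(3t)·sin(6t)

Final answer: e^(3t)·sin(6t)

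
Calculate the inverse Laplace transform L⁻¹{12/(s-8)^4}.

L⁻¹{n!/(s-a)^(n+1)} = t^n·e^(at) with n=3, a=8. So L⁻¹{6/(s-8)^4} = t^3·e^(8t), and L⁻¹{12/(s-8)^4} = (12/6)·t^3·e^(8t) = 2·t^3·e^(8t)

Final answer: 2·t^3·e^(8t)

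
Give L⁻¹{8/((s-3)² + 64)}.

Form: b/((s-a)² + b²) → e^(at)sin(bt). With a=3, b=8

Final answer: e^(3t)·sin(8t)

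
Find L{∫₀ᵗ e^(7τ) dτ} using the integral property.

L{∫₀ᵗ f(τ)dτ} = F(s)/s with F(s) = 1/(s-7), so L{∫₀ᵗ e^(7τ) dτ} = 1/(s(s-7))

Final answer: 1/(s(s-7))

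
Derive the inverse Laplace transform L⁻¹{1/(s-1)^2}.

L⁻¹{n!/(s-a)^(n+1)} = t^n·e^(at), so L⁻¹{1/(s-1)^2} = t·e^t

Final answer: t·e^t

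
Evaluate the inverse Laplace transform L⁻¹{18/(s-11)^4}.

L⁻¹{n!/(s-a)^(n+1)} = t^n·e^(at) with n=3, a=11. So L⁻¹{6/(s-11)^4} = t^3·e^(11t), and L⁻¹{18/(s-11)^4} = (18/6)·t^3·e^(11t) = 3·t^3·e^(11t)

Final answer: 3·t^3·e^(11t)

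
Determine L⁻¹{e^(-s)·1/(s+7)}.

L⁻¹{1/(s+7)} = e^(-7t). By the time shift theorem, L⁻¹{e^(-as)F(s)} = u(t-a)f(t-a) with a=1, so L⁻¹{e^(-s)·1/(s+7)} = u(t-1)·e^(-7(t-1))

Final answer: u(t-1)·e^(-7(t-1))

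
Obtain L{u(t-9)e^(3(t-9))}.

u(t-a)f(t-a) with f(t)=e^(3t). L{e^(3t)} = 1/(s-3). By time shift: e^(-9s)/(s-3)

Final answer: e^(-9s)/(s-3)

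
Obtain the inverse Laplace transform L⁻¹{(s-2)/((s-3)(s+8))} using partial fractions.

Using partial fractions, f(t) = (e^(3t) + 10e^(-8t))/11

Final answer: (e^(3t) + 10e^(-8t))/11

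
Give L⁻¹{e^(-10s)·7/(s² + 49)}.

L⁻¹{7/(s² + 49)} = sin(7t). By the time shift theorem, L⁻¹{e^(-as)F(s)} = u(t-a)f(t-a) with a=10, so L⁻¹{e^(-10s)·7/(s² + 49)} = u(t-10)·sin(7(t-10))

Final answer: u(t-10)·sin(7(t-10))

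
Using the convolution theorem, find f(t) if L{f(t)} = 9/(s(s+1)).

9/(s(s+1)) = (9/s)·(1/(s+1)) = L{9}·L{e^(-t)}. By convolution, f(t) = 9*e^(-t) = ∫₀ᵗ 9·e^(-τ) dτ = 9·(1 - e^(-t))/1

Final answer: 9·(1 - e^(-t))/1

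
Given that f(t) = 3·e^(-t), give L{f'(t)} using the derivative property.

f(0) = 3, F(s) = 3/(s+1). L{f'(t)} = s·F(s) - f(0) = 3s/(s+1) - 3 = (3s - 3(s+1))/(s+1) = -3/(s+1)

Final answer: -3/(s+1)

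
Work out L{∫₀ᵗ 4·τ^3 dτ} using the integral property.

L{∫₀ᵗ f(τ)dτ} = F(s)/s with f(t) = 4t^3. F(s) = 24/s^4, so L{∫₀ᵗ 4·τ^3 dτ} = (24/s^4)/s = 24/s^5. (Check: ∫₀ᵗ 4·τ^3 dτ = 4t^4/4.)

Final answer: 24/s^5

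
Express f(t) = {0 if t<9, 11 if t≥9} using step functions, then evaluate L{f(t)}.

f(t) = 11·u(t-9). L{u(t-9)} = e^(-9s)/s, so L{f(t)} = 11·e^(-9s)/s

Final answer: 11·e^(-9s)/s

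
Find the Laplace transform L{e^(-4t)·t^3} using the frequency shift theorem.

L{e^(at)·t^n} = n!/(s-a)^(n+1), so L{e^(-4t)·t^3} = 6/(s+4)^4

Final answer: 6/(s+4)^4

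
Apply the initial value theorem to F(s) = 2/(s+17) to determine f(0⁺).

f(0⁺) = lim_{s→∞} s·2/(s+17) = lim_{s→∞} 2s/(s+17) = 2

Final answer: 2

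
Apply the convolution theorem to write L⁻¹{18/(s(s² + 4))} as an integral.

18/(s(s² + 4)) = (1/s)·(18/(s² + 4)) = L{1}·L{9·sin(2t)}. So f(t) = 1*(9·sin(2t)) = ∫₀ᵗ 9·sin(2τ) dτ

Final answer: ∫₀ᵗ 9·sin(2τ) dτ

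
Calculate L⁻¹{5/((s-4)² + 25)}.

Form: b/((s-a)² + b²) → e^(at)sin(bt). With a=4, b=5

Final answer: e^(4t)·sin(5t)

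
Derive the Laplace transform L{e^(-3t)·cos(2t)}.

L{e^(at)·cos(ωt)} = (s-a)/((s-a)² + ω²), so L{e^(-3t)·cos(2t)} = (s+3)/((s+3)² + 4)

Final answer: (s+3)/((s+3)² + 4)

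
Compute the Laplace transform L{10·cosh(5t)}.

L{cosh(ωt)} = s/(s² - ω²), so L{cosh(5t)} = s/(s² - 25). Then L{10·cosh(5t)} = 10·s/(s² - 25) = 10s/(s² - 25)

Final answer: 10s/(s² - 25)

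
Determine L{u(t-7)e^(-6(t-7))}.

u(t-a)f(t-a) with f(t)=e^(-6t). L{e^(-6t)} = 1/(s+6). By time shift: e^(-7s)/(s+6)

Final answer: e^(-7s)/(s+6)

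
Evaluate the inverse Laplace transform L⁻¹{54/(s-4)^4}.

L⁻¹{n!/(s-a)^(n+1)} = t^n·e^(at) with n=3, a=4. So L⁻¹{6/(s-4)^4} = t^3·e^(4t), and L⁻¹{54/(s-4)^4} = (54/6)·t^3·e^(4t) = 9·t^3·e^(4t)

Final answer: 9·t^3·e^(4t)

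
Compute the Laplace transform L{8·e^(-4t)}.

L{e^(at)} = 1/(s-a), so L{e^(-4t)} = 1/(s+4). Then L{8·e^(-4t)} = 8/(s+4)

Final answer: 8/(s+4)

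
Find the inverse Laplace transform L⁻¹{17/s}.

L⁻¹{c/s} = c, so L⁻¹{17/s} = 17

Final answer: 17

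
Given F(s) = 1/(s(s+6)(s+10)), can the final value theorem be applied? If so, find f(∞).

Poles of sF(s) = 1/((s+6)(s+10)) are at s = -6 and s = -10, both in the left half-plane. Theorem applies. f(∞) = lim_{s→0} sF(s) = 1/(6·10) = 1/60

Final answer: 1/60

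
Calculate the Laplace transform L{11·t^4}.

L{t^n} = n!/s^(n+1), so L{t^4} = 24/s^5. Then L{11·t^4} = 11·24/s^5 = 264/s^5

Final answer: 264/s^5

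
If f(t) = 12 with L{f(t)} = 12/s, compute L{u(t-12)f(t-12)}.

Time shift theorem: L{u(t-a)f(t-a)} = e^(-as)F(s). Here a=12, F(s) = 12/s, so L{u(t-12)f(t-12)} = e^(-12s)·12/s

Final answer: e^(-12s)·12/s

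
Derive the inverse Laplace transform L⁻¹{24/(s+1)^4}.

L⁻¹{n!/(s-a)^(n+1)} = t^n·e^(at) with n=3, a=-1. So L⁻¹{6/(s+1)^4} = t^3·e^(-t), and L⁻¹{24/(s+1)^4} = (24/6)·t^3·e^(-t) = 4·t^3·e^(-t)

Final answer: 4·t^3·e^(-t)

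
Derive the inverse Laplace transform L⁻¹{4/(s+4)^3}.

L⁻¹{n!/(s-a)^(n+1)} = t^n·e^(at) with n=2, a=-4. So L⁻¹{2/(s+4)^3} = t^2·e^(-4t), and L⁻¹{4/(s+4)^3} = (4/2)·t^2·e^(-4t) = 2·t^2·e^(-4t)

Final answer: 2·t^2·e^(-4t)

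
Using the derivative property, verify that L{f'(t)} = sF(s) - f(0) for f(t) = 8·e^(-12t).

f'(t) = -96e^(-12t). Direct: L{f'(t)} = -96/(s+12). Property: s·8/(s+12) - 8 = (8s - 8(s+12))/(s+12) = -96/(s+12). ✓

Final answer: -96/(s+12)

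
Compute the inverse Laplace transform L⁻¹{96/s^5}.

L⁻¹{n!/s^(n+1)} = t^n with n=4. So L⁻¹{24/s^5} = t^4, and L⁻¹{96/s^5} = (96/24)·t^4 = 4·t^4

Final answer: 4·t^4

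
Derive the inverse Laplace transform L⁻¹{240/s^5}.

L⁻¹{n!/s^(n+1)} = t^n with n=4. So L⁻¹{24/s^5} = t^4, and L⁻¹{240/s^5} = (240/24)·t^4 = 10·t^4

Final answer: 10·t^4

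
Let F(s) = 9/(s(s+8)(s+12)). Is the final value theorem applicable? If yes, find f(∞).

Poles of sF(s) = 9/((s+8)(s+12)) are at s = -8 and s = -12, both in the left half-plane. Theorem applies. f(∞) = lim_{s→0} sF(s) = 9/(8·12) = 3/32

Final answer: 3/32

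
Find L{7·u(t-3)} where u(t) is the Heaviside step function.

L{u(t-a)} = e^(-as)/s. Here a=3, so L{u(t-3)} = e^(-3s)/s, and L{7·u(t-3)} = 7·e^(-3s)/s

Final answer: 7·e^(-3s)/s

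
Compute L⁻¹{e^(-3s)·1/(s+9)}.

L⁻¹{1/(s+9)} = e^(-9t). By the time shift theorem, L⁻¹{e^(-as)F(s)} = u(t-a)f(t-a) with a=3, so L⁻¹{e^(-3s)·1/(s+9)} = u(t-3)·e^(-9(t-3))

Final answer: u(t-3)·e^(-9(t-3))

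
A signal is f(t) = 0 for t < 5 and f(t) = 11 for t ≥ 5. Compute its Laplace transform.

f(t) = 11·u(t-5). L{u(t-5)} = e^(-5s)/s, so L{f(t)} = 11·e^(-5s)/s

Final answer: 11·e^(-5s)/s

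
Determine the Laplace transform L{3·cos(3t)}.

L{cos(ωt)} = s/(s² + ω²), so L{cos(3t)} = s/(s² + 9). Then L{3·cos(3t)} = 3·s/(s² + 9) = 3s/(s² + 9)

Final answer: 3s/(s² + 9)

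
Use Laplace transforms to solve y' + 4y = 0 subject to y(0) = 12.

L{y'} + 4L{y} = 0. sY - 12 + 4Y = 0. Y(s+4) = 12. Y = 12/(s+4)

Final answer: y(t) = 12e^(-4t)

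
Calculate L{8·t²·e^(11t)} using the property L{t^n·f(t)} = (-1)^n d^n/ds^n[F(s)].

L{e^(11t)} = 1/(s-11). d/ds[1/(s-11)] = -1/(s-11)². d²/ds²[1/(s-11)] = 2/(s-11)³. So L{t²·e^(11t)} = (-1)² · 2/(s-11)³ = 2/(s-11)³. Then L{8·t²·e^(11t)} = 8·2/(s-11)³ = 16/(s-11)³

Final answer: 16/(s-11)³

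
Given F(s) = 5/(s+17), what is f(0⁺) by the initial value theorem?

f(0⁺) = lim_{s→∞} s·5/(s+17) = lim_{s→∞} 5s/(s+17) = 5

Final answer: 5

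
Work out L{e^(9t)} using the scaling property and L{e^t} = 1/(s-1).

Using L{f(at)} = (1/a)F(s/a) with a=9 and f(t) = e^t: L{e^(9t)} = (1/9) · 1/((s/9)-1) = (1/9) · 9/(s-9) = 1/(s-9)

Final answer: 1/(s-9)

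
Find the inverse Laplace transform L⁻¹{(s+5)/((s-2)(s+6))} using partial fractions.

Using partial fractions, f(t) = (7e^(2t) + e^(-6t))/8

Final answer: (7e^(2t) + e^(-6t))/8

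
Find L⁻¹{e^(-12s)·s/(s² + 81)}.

L⁻¹{s/(s² + 81)} = cos(9t). By the time shift theorem, L⁻¹{e^(-as)F(s)} = u(t-a)f(t-a) with a=12, so L⁻¹{e^(-12s)·s/(s² + 81)} = u(t-12)·cos(9(t-12))

Final answer: u(t-12)·cos(9(t-12))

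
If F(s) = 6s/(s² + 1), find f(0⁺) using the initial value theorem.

f(0⁺) = lim_{s→∞} s·6s/(s² + 1) = lim_{s→∞} 6s²/(s² + 1) = 6

Final answer: 6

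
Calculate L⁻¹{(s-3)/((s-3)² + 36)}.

Using frequency shift: L⁻¹{(s-a)/((s-a)² + b²)} = e^(at)cos(bt). Here a=3, b=6

Final answer: e^(3t)·cos(6t)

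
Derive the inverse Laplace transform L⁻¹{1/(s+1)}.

L⁻¹{1/(s-a)} = e^(at), so L⁻¹{1/(s+1)} = e^(-t)

Final answer: e^(-t)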